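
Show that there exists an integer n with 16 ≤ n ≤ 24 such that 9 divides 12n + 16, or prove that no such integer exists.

No, no such integer n in that range exists.

The values of 12n + 16 for n = 16, 17, …, 24 are 208, 220, 232, 244, 256, 268, 280, 292, 304; reduced mod 9 these are 1, 4, 7, 1, 4, 7, 1, 4, 7.
Since 0 is absent from this list, 9 ∤ 12n + 16 for every n with 16 ≤ n ≤ 24.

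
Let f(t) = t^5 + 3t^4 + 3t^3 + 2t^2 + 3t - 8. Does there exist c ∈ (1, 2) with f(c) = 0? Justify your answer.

f(1) = 4 and f(2) = 110, both positive, so a sign-change argument is unavailable; we show f keeps this sign on the whole interval.
Substitute t = 1 + u, where 0 < u < 1 on the interval. Expanding, f(1 + u) = u^5 + 8u^4 + 25u^3 + 39u^2 + 33u + 4.
The nonzero coefficients here are all positive, so for u > 0 every term is positive (or zero), and the constant term 4 is strictly positive.
So f is strictly positive on (1, 2); no root exists in the interval.

f has no root in that interval.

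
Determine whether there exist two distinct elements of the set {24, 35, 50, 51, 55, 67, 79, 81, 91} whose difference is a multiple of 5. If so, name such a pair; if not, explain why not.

24 mod 5 = 4 and 79 mod 5 = 4, so 79 − 24 = 55 = 11·5.

24 and 79 are such a pair.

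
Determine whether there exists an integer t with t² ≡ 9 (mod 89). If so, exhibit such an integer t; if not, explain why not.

t = 3

Take t = 3. Then 3² = 9, and since 0 ≤ 9 < 89 this is already reduced: 3² ≡ 9 (mod 89).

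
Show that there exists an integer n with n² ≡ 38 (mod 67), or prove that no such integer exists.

Apply Euler's criterion with the prime 67: 38 is a quadratic residue iff 38^33 ≡ 1 (mod 67), and a non-residue iff it is ≡ −1.
Squaring successively (mod 67): 38^2 = 1444 ≡ 37; 38^4 ≡ 37² = 1369 ≡ 29; 38^8 ≡ 29² = 841 ≡ 37; 38^16 ≡ 37² = 1369 ≡ 29; 38^32 ≡ 29² = 841 ≡ 37.
Since 33 = 32 + 1, 38^33 ≡ 37 · 38; multiplying out mod 67: 37·38 = 1406 ≡ 66. Thus 38^33 ≡ 66 ≡ −1 (mod 67).
The value −1 means 38 is a non-residue modulo 67, so n² ≡ 38 (mod 67) is impossible.

No, no such integer exists.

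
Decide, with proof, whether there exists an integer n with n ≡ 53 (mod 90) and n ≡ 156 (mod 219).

Reduce both congruences modulo 3, which divides 90 and 219: they say n ≡ 53 (mod 3) and n ≡ 156 (mod 3).
These are incompatible: 53 − 156 = -103 is not divisible by 3.
So no integer satisfies both congruences.

No, no such integer exists.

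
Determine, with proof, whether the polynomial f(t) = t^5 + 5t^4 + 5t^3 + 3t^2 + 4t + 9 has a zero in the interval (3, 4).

No such root exists.

f(3) = 831 and f(4) = 2697, both positive, so a sign-change argument is unavailable; we show f keeps this sign on the whole interval.
Shift to the endpoint 3: with t = 3 + u (0 < u < 1), one computes f(3 + u) = u^5 + 20u^4 + 155u^3 + 588u^2 + 1102u + 831.
The nonzero coefficients here are all positive, so for u > 0 every term is positive (or zero), and the constant term 831 is strictly positive.
Therefore f(t) > 0 throughout (3, 4), and f has no zero there.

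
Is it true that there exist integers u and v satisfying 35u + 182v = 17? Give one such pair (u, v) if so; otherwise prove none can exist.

No, no such integers exist.

gcd(35, 182) = 7, so every integer of the form 35u + 182v is a multiple of 7.
But 17 is not a multiple of 7 (it leaves remainder 3).
Hence no integers u, v satisfy the equation.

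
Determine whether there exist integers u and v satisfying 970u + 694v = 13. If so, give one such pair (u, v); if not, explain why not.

There are no such integers.

Any value of 970u + 694v is a multiple of gcd(970, 694) = 2.
But 13 = 2·6 + 1, so 2 ∤ 13.
So the equation is unsolvable over ℤ.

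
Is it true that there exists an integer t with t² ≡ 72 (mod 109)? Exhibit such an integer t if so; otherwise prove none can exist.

There is no such integer.

109 is prime, so by Euler's criterion 72 is a square mod 109 iff 72^((109−1)/2) = 72^54 ≡ 1 (mod 109).
Squaring successively (mod 109): 72^2 = 5184 ≡ 61; 72^4 ≡ 61² = 3721 ≡ 15; 72^8 ≡ 15² = 225 ≡ 7; 72^16 ≡ 7² = 49 ≡ 49; 72^32 ≡ 49² = 2401 ≡ 3.
Since 54 = 32 + 16 + 4 + 2, 72^54 ≡ 3 · 49 · 15 · 61; multiplying out mod 109: 3·49 = 147 ≡ 38, then 38·15 = 570 ≡ 25, then 25·61 = 1525 ≡ 108. Thus 72^54 ≡ 108 ≡ −1 (mod 109).
The value −1 means 72 is a non-residue modulo 109, so t² ≡ 72 (mod 109) is impossible.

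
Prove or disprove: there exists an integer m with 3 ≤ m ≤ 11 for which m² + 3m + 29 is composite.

At m = 10: 10² + 3·10 + 29 = 159 = 3·53, which is composite.

m = 10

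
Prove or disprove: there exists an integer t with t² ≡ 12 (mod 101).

There is no such integer.

101 is prime, so by Euler's criterion 12 is a square mod 101 iff 12^((101−1)/2) = 12^50 ≡ 1 (mod 101).
Squaring successively (mod 101): 12^2 = 144 ≡ 43; 12^4 ≡ 43² = 1849 ≡ 31; 12^8 ≡ 31² = 961 ≡ 52; 12^16 ≡ 52² = 2704 ≡ 78; 12^32 ≡ 78² = 6084 ≡ 24.
Since 50 = 32 + 16 + 2, 12^50 ≡ 24 · 78 · 43; multiplying out mod 101: 24·78 = 1872 ≡ 54, then 54·43 = 2322 ≡ 100. Thus 12^50 ≡ 100 ≡ −1 (mod 101).
By Euler's criterion 12 is a quadratic non-residue mod 101: no t satisfies t² ≡ 12 (mod 101).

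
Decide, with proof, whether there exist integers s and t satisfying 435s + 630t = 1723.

gcd(435, 630) = 15, so every integer of the form 435s + 630t is a multiple of 15.
However 1723 leaves remainder 13 on division by 15.
So the equation is unsolvable over ℤ.

There are no such integers.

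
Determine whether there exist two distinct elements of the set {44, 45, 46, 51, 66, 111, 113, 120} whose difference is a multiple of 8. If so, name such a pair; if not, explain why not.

No such pair exists.

Reduce each element modulo 8: 44↦4, 45↦5, 46↦6, 51↦3, 66↦2, 111↦7, 113↦1, 120↦0.
All 8 residues are distinct, so no two elements differ by a multiple of 8.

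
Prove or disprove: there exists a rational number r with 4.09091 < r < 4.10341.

r = 41/10

Scale by 10: the interval becomes (40.90910, 41.03410), which contains the integer 41.
Hence 41/10 is a rational number with 4.09091 < 41/10 < 4.10341.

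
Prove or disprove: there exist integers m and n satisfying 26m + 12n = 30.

Since gcd(26, 12) = 2 and 30 = 2·15, Bézout's identity guarantees a solution.
Dividing through by 2 reduces the equation to 13m + 6n = 15.
Run the Euclidean algorithm on 13 and 6: 13 = 2·6 + 1, 6 = 6·1 + 0.
Back-substituting, 1 = 13 − 2·6; that is, 13·1 + 6·(-2) = 1.
Scaling by 15 gives the particular solution (m, n) = (15, -30).
Shifting by a multiple of (6, −13) keeps it a solution: m = 15 − 2·6 = 3, n = -30 + 2·13 = -4.
Indeed 26·3 + 12·(-4) = 78 − 48 = 30.

m = 3, n = -4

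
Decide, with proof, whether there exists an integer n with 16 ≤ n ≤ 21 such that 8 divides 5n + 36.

n = 20

Try n = 20: 5·20 + 36 = 136 = 17·8, which is divisible by 8.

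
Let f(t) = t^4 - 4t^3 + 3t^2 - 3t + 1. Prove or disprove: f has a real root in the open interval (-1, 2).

f(-1) = 12 and f(2) = -9, which have opposite signs.
Since f is a polynomial it is continuous on [-1, 2].
By the Intermediate Value Theorem f must vanish at some point of (-1, 2).

Yes, f has a root in the interval.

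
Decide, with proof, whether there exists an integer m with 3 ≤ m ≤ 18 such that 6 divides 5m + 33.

At m = 3 we get 5·3 + 33 = 48, and 48 = 6·8.

m = 3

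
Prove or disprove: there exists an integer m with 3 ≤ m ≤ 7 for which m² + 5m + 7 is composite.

At m = 7: 7² + 5·7 + 7 = 91 = 7·13, which is composite.

m = 7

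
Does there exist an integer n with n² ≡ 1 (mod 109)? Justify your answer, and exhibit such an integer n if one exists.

Take n = 108. Then 108² = 11664 = 107·109 + 1, so 108² ≡ 1 (mod 109).

n = 108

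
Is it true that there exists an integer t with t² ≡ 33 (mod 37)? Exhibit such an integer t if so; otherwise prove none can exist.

t = 25

Take t = 25. Then 25² = 625 = 16·37 + 33, so 25² ≡ 33 (mod 37).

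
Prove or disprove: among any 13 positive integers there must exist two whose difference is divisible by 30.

Consider the 13 integers 58, 59, …, 70. They lie in distinct residue classes modulo 30, since 13 ≤ 30.
No two share a residue, so no pair has difference divisible by 30; the claim fails for this set.

No, the set {58, 59, 60, 61, 62, 63, 64, 65, 66, 67, 68, 69, 70} is a counterexample.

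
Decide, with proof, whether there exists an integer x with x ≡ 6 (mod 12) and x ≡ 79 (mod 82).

Both moduli are multiples of 2 = gcd(12, 82), so any solution would satisfy x ≡ 6 and x ≡ 79 modulo 2 simultaneously.
But 6 mod 2 = 0 while 79 mod 2 = 1, a contradiction.
So no integer satisfies both congruences.

There is no such integer.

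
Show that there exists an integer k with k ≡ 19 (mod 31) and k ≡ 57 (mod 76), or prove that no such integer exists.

k = 1197

gcd(31, 76) = 1, so the Chinese Remainder Theorem guarantees exactly one residue class mod 2356 satisfying both.
Any solution of the first congruence is k = 19 + 31t; substituting into the second, 31t ≡ 57 − 19 ≡ 38 (mod 76).
Note 31·27 = 837 ≡ 1 (mod 76) (as 837 − 1 = 11·76), so 31⁻¹ ≡ 27.
Therefore t ≡ 27·38 = 1026 ≡ 38 (mod 76).
Taking t = 38 gives k = 19 + 31·38 = 1197.
Indeed 1197 ≡ 19 (mod 31) and 1197 ≡ 57 (mod 76).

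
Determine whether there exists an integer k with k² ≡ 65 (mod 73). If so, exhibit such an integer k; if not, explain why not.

k = 49

k = 49 works: 49² = 2401, and 2401 − 65 = 2336 = 32·73.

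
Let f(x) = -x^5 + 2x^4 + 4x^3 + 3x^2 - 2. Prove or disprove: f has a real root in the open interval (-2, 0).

f(-2) = 42 and f(0) = -2, which have opposite signs.
As a polynomial, f is continuous on every closed interval.
By the Intermediate Value Theorem f must vanish at some point of (-2, 0).

Such a root exists.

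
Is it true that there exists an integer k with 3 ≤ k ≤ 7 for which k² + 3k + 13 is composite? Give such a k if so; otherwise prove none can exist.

The values for k = 3, 4, …, 7 are 31, 41, 53, 67, 83, and each of these is prime.
So no value in the range makes the expression composite.

There is no such integer k in that range.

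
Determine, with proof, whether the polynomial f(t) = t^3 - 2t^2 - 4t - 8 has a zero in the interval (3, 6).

Yes, f has a root in the interval.

f(3) = -11 and f(6) = 112, which have opposite signs.
As a polynomial, f is continuous on every closed interval.
By the Intermediate Value Theorem, f takes the value 0 somewhere in the open interval.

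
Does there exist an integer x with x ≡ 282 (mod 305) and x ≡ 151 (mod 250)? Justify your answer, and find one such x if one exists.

gcd(305, 250) = 5. If x ≡ 282 (mod 305) and x ≡ 151 (mod 250), then x ≡ 282 (mod 5) and x ≡ 151 (mod 5).
But 282 mod 5 = 2 while 151 mod 5 = 1, a contradiction.
Hence the system has no solution.

There is no such integer.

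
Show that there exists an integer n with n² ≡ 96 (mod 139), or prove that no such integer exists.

n = 42 works: 42² = 1764, and 1764 − 96 = 1668 = 12·139.

n = 42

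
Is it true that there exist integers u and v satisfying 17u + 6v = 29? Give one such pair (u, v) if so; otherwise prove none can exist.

Since gcd(17, 6) = 1, every integer is an integer combination of 17 and 6.
Dividing repeatedly: 17 = 2·6 + 5, 6 = 1·5 + 1, 5 = 5·1 + 0.
Unwinding: 1 = 6 − 1·5 = 6 − (17 − 2·6) = −17 + 3·6, i.e. 17·(-1) + 6·3 = 1.
Times 29: 17·(-29) + 6·87 = 29, so (-29, 87) solves it.
Adding 5·6 to u and subtracting 5·17 from v gives the tidier solution (1, 2).
Indeed 17·1 + 6·2 = 17 + 12 = 29.

u = 1, v = 2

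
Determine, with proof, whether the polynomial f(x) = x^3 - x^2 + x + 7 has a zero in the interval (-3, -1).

f(-3) = -32 and f(-1) = 4, which have opposite signs.
As a polynomial, f is continuous on every closed interval.
By the Intermediate Value Theorem, f takes the value 0 somewhere in the open interval.

Such a root exists.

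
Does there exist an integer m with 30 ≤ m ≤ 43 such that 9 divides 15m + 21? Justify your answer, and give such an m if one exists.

At m = 30 the value 471 is not a multiple of 9. m = 31 works, since 15·31 + 21 = 486 = 54·9.

m = 31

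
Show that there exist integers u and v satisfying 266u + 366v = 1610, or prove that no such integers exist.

u = 112, v = -77

gcd(266, 366) = 2, and 2 divides 1610, so integer solutions exist.
Dividing through by 2 reduces the equation to 133u + 183v = 805.
Run the Euclidean algorithm on 183 and 133: 183 = 1·133 + 50, 133 = 2·50 + 33, 50 = 1·33 + 17, 33 = 1·17 + 16, 17 = 1·16 + 1, 16 = 16·1 + 0.
Unwinding: 1 = 17 − 1·16 = 17 − (33 − 1·17) = −33 + 2·17 = −33 + 2·(50 − 1·33) = 2·50 − 3·33 = 2·50 − 3·(133 − 2·50) = −3·133 + 8·50 = −3·133 + 8·(183 − 1·133) = 8·183 − 11·133, i.e. 133·(-11) + 183·8 = 1.
Multiplying through by 805: u = (-11)·805 = -8855, v = 8·805 = 6440 is a solution.
The general solution is u = -8855 + 183k, v = 6440 − 133k; taking k = 49 gives the smaller pair u = 112, v = -77.
Indeed 266·112 + 366·(-77) = 29792 − 28182 = 1610.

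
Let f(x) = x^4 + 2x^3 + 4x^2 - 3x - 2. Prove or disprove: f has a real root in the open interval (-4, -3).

f(-4) = 202 and f(-3) = 70, both positive, so a sign-change argument is unavailable; we show f keeps this sign on the whole interval.
Shift to the endpoint -3: with x = -3 − u (0 < u < 1), one computes f(-3 − u) = u^4 + 10u^3 + 40u^2 + 81u + 70.
All 5 nonzero coefficients of this polynomial in u are positive; hence for u > 0 the value is a sum of positive terms (the constant 70 among them).
Therefore f(x) > 0 throughout (-4, -3), and f has no zero there.

f has no root in that interval.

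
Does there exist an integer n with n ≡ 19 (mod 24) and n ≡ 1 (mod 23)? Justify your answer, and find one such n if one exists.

n = 139

gcd(24, 23) = 1, so the Chinese Remainder Theorem guarantees exactly one residue class mod 552 satisfying both.
Any solution of the first congruence is n = 19 + 24t; substituting into the second, 24t ≡ 1 − 19 ≡ 5 (mod 23).
24 ≡ 1 (mod 23), so this reads 1t ≡ 5 (mod 23). So t ≡ 5 (mod 23).
With t = 5: n = 19 + 24·5 = 139.
Indeed 139 ≡ 19 (mod 24) and 139 ≡ 1 (mod 23).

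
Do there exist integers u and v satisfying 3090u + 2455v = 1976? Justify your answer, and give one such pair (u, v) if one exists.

Both 3090 and 2455 are divisible by gcd(3090, 2455) = 5, hence so is any combination 3090u + 2455v.
But 1976 = 5·395 + 1, so 5 ∤ 1976.
So the equation is unsolvable over ℤ.

No such integers exist.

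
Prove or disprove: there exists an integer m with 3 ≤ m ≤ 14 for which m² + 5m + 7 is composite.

At m = 11: 11² + 5·11 + 7 = 183 = 3·61, which is composite.

m = 11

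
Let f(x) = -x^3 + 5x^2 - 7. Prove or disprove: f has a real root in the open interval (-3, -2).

f(-3) = 65 and f(-2) = 21, both positive, so a sign-change argument is unavailable; we show f keeps this sign on the whole interval.
Substitute x = -2 − u, where 0 < u < 1 on the interval. Expanding, f(-2 − u) = u^3 + 11u^2 + 32u + 21.
The nonzero coefficients here are all positive, so for u > 0 every term is positive (or zero), and the constant term 21 is strictly positive.
Therefore f(x) > 0 throughout (-3, -2), and f has no zero there.

No.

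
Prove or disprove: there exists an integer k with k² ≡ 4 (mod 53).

Take k = 2. Then 2² = 4, and since 0 ≤ 4 < 53 this is already reduced: 2² ≡ 4 (mod 53).

k = 2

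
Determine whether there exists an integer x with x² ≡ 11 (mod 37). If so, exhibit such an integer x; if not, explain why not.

Take x = 23. Then 23² = 529 = 14·37 + 11, so 23² ≡ 11 (mod 37).

x = 23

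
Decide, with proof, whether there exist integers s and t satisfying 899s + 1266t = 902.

Since gcd(899, 1266) = 1, every integer is an integer combination of 899 and 1266.
Dividing repeatedly: 1266 = 1·899 + 367, 899 = 2·367 + 165, 367 = 2·165 + 37, 165 = 4·37 + 17, 37 = 2·17 + 3, 17 = 5·3 + 2, 3 = 1·2 + 1, 2 = 2·1 + 0.
Back-substituting, 1 = 3 − 1·2 = 3 − (17 − 5·3) = −17 + 6·3 = −17 + 6·(37 − 2·17) = 6·37 − 13·17 = 6·37 − 13·(165 − 4·37) = −13·165 + 58·37 = −13·165 + 58·(367 − 2·165) = 58·367 − 129·165 = 58·367 − 129·(899 − 2·367) = −129·899 + 316·367 = −129·899 + 316·(1266 − 1·899) = 316·1266 − 445·899; that is, 899·(-445) + 1266·316 = 1.
Scaling by 902 gives the particular solution (s, t) = (-401390, 285032).
Shifting by a multiple of (1266, −899) keeps it a solution: s = -401390 + 318·1266 = 1198, t = 285032 − 318·899 = -850.
Check: 899·1198 + 1266·(-850) = 1077002 − 1076100 = 902. ✓

s = 1198, t = -850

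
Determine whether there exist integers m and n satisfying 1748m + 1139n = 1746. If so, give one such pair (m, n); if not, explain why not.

1748 and 1139 are coprime, so 1748m + 1139n ranges over all of ℤ.
Dividing repeatedly: 1748 = 1·1139 + 609, 1139 = 1·609 + 530, 609 = 1·530 + 79, 530 = 6·79 + 56, 79 = 1·56 + 23, 56 = 2·23 + 10, 23 = 2·10 + 3, 10 = 3·3 + 1, 3 = 3·1 + 0.
Working back up the chain: 1 = 10 − 3·3 = 10 − 3·(23 − 2·10) = −3·23 + 7·10 = −3·23 + 7·(56 − 2·23) = 7·56 − 17·23 = 7·56 − 17·(79 − 1·56) = −17·79 + 24·56 = −17·79 + 24·(530 − 6·79) = 24·530 − 161·79 = 24·530 − 161·(609 − 1·530) = −161·609 + 185·530 = −161·609 + 185·(1139 − 1·609) = 185·1139 − 346·609 = 185·1139 − 346·(1748 − 1·1139) = −346·1748 + 531·1139. So 1748·(-346) + 1139·531 = 1.
Multiplying through by 1746: m = (-346)·1746 = -604116, n = 531·1746 = 927126 is a solution.
Adding 531·1139 to m and subtracting 531·1748 from n gives the tidier solution (693, -1062).
Check: 1748·693 + 1139·(-1062) = 1211364 − 1209618 = 1746. ✓

m = 693, n = -1062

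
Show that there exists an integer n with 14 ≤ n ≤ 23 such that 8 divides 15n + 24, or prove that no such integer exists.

n = 16

At n = 16 we get 15·16 + 24 = 264, and 264 = 8·33.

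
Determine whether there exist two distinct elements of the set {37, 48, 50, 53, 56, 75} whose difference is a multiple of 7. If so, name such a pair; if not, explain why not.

Residues mod 7: 37↦2, 48↦6, 50↦1, 53↦4, 56↦0, 75↦5.
All 6 residues are distinct, so no two elements differ by a multiple of 7.

No such pair exists.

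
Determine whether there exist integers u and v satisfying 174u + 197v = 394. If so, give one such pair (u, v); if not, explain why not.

u = 0, v = 2

174 and 197 are coprime, so 174u + 197v ranges over all of ℤ.
Dividing repeatedly: 197 = 1·174 + 23, 174 = 7·23 + 13, 23 = 1·13 + 10, 13 = 1·10 + 3, 10 = 3·3 + 1, 3 = 3·1 + 0.
Unwinding: 1 = 10 − 3·3 = 10 − 3·(13 − 1·10) = −3·13 + 4·10 = −3·13 + 4·(23 − 1·13) = 4·23 − 7·13 = 4·23 − 7·(174 − 7·23) = −7·174 + 53·23 = −7·174 + 53·(197 − 1·174) = 53·197 − 60·174, i.e. 174·(-60) + 197·53 = 1.
Multiplying through by 394: u = (-60)·394 = -23640, v = 53·394 = 20882 is a solution.
Shifting by a multiple of (197, −174) keeps it a solution: u = -23640 + 120·197 = 0, v = 20882 − 120·174 = 2.
Indeed 174·0 + 197·2 = 0 + 394 = 394.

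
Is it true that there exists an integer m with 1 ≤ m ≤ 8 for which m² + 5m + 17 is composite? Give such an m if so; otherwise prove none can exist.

At m = 8: 8² + 5·8 + 17 = 121 = 11·11, which is composite.

m = 8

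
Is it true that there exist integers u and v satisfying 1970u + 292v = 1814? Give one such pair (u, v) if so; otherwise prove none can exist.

u = 11, v = -68

gcd(1970, 292) = 2, and 2 divides 1814, so integer solutions exist.
Dividing through by 2 reduces the equation to 985u + 146v = 907.
Dividing repeatedly: 985 = 6·146 + 109, 146 = 1·109 + 37, 109 = 2·37 + 35, 37 = 1·35 + 2, 35 = 17·2 + 1, 2 = 2·1 + 0.
Unwinding: 1 = 35 − 17·2 = 35 − 17·(37 − 1·35) = −17·37 + 18·35 = −17·37 + 18·(109 − 2·37) = 18·109 − 53·37 = 18·109 − 53·(146 − 1·109) = −53·146 + 71·109 = −53·146 + 71·(985 − 6·146) = 71·985 − 479·146, i.e. 985·71 + 146·(-479) = 1.
Multiplying through by 907: u = 71·907 = 64397, v = (-479)·907 = -434453 is a solution.
The general solution is u = 64397 + 146k, v = -434453 − 985k; taking k = -441 gives the smaller pair u = 11, v = -68.
Indeed 1970·11 + 292·(-68) = 21670 − 19856 = 1814.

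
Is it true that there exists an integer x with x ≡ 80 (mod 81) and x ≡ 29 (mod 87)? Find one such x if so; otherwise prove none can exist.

Here gcd(81, 87) = 3, and both 80 and 29 leave remainder 2 mod 3, so the system is consistent.
Put x = 80 + 81t, so we need 81t ≡ 36 (mod 87), equivalently (divide by 3) 27t ≡ 12 (mod 29).
Note 27·14 = 378 ≡ 1 (mod 29) (as 378 − 1 = 13·29), so 27⁻¹ ≡ 14.
Therefore t ≡ 14·12 = 168 ≡ 23 (mod 29).
Then x = 80 + 81·23 = 1943.
Indeed 1943 ≡ 80 (mod 81) and 1943 ≡ 29 (mod 87).

x = 1943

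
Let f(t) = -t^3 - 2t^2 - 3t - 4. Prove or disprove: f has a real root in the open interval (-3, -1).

f(-3) = 14 and f(-1) = -2, which have opposite signs.
Since f is a polynomial it is continuous on [-3, -1].
By the Intermediate Value Theorem, f takes the value 0 somewhere in the open interval.

Yes, f has a root in the interval.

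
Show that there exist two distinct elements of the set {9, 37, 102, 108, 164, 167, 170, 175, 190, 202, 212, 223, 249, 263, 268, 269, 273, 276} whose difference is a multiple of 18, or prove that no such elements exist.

There is no such pair.

Residues mod 18: 9↦9, 37↦1, 102↦12, 108↦0, 164↦2, 167↦5, 170↦8, 175↦13, 190↦10, 202↦4, 212↦14, 223↦7, 249↦15, 263↦11, 268↦16, 269↦17, 273↦3, 276↦6.
All 18 residues are distinct, so no two elements differ by a multiple of 18.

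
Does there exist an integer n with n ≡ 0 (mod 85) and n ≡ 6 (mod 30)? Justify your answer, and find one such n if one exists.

Reduce both congruences modulo 5, which divides 85 and 30: they say n ≡ 0 (mod 5) and n ≡ 6 (mod 5).
However 0 ≡ 0 and 6 ≡ 1 (mod 5), and 0 ≠ 1.
Hence the system has no solution.

No, no such integer exists.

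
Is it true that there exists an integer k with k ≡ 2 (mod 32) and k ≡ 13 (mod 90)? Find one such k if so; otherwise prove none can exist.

There is no such integer.

gcd(32, 90) = 2. If k ≡ 2 (mod 32) and k ≡ 13 (mod 90), then k ≡ 2 (mod 2) and k ≡ 13 (mod 2).
But 2 mod 2 = 0 while 13 mod 2 = 1, a contradiction.
Hence the system has no solution.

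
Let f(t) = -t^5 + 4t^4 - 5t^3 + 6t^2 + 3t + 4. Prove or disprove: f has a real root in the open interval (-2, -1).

f(-2) = 158 and f(-1) = 17, both positive, so a sign-change argument is unavailable; we show f keeps this sign on the whole interval.
Shift to the endpoint -1: with t = -1 − u (0 < u < 1), one computes f(-1 − u) = u^5 + 9u^4 + 31u^3 + 55u^2 + 45u + 17.
All 6 nonzero coefficients of this polynomial in u are positive; hence for u > 0 the value is a sum of positive terms (the constant 17 among them).
Therefore f(t) > 0 throughout (-2, -1), and f has no zero there.

No such root exists.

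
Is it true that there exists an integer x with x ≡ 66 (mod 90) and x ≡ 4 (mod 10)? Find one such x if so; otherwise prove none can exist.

No such integer exists.

Reduce both congruences modulo 10, which divides 90 and 10: they say x ≡ 66 (mod 10) and x ≡ 4 (mod 10).
However 66 ≡ 6 and 4 ≡ 4 (mod 10), and 6 ≠ 4.
So no integer satisfies both congruences.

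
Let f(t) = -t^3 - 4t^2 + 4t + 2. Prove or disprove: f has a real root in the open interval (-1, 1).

f(-1) = -5 and f(1) = 1, which have opposite signs.
Since f is a polynomial it is continuous on [-1, 1].
By the Intermediate Value Theorem f must vanish at some point of (-1, 1).

Yes, f has a root in the interval.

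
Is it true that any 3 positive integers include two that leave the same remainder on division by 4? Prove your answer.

Consider the 3 integers 19, 20, 21. They lie in distinct residue classes modulo 4, since 3 ≤ 4.
Hence this collection has no pair with equal remainders mod 4, disproving the claim.

No, the set {19, 20, 21} is a counterexample.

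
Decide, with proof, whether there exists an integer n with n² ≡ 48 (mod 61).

n = 29 works: 29² = 841, and 841 − 48 = 793 = 13·61.

n = 29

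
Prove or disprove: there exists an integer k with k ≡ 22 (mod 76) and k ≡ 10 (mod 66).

k = 934

gcd(76, 66) = 2. A simultaneous solution exists iff 22 ≡ 10 (mod 2); here 22 mod 2 = 0 = 10 mod 2, so it does.
Put k = 22 + 76t, so we need 76t ≡ 54 (mod 66), equivalently (divide by 2) 38t ≡ 27 (mod 33).
38 ≡ 5 (mod 33), so this reads 5t ≡ 27 (mod 33). Invert 5 mod 33 by the Euclidean algorithm: 33 = 6·5 + 3, 5 = 1·3 + 2, 3 = 1·2 + 1, 2 = 2·1 + 0; back-substituting, 1 = 3 − 1·2 = 3 − (5 − 1·3) = −5 + 2·3 = −5 + 2·(33 − 6·5) = 2·33 − 13·5. Hence 5·(-13) ≡ 1, so 5⁻¹ ≡ -13 ≡ 20 (mod 33).
Therefore t ≡ 20·27 = 540 ≡ 12 (mod 33).
Then k = 22 + 76·12 = 934.
Indeed 934 ≡ 22 (mod 76) and 934 ≡ 10 (mod 66).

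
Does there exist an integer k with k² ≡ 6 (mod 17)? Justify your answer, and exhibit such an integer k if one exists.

There is no such integer.

Computing k² mod 17 for k = 0, 1, …, 8 (enough, by the symmetry k ↦ 17 − k) gives 0, 1, 4, 9, 16, 8, 2, 15, 13.
The set of squares mod 17 is therefore {0, 1, 2, 4, 8, 9, 13, 15, 16}, which does not contain 6.
Hence no integer k has k² ≡ 6 (mod 17).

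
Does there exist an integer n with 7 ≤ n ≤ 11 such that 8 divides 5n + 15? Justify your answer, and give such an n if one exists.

There is no such integer n in that range.

The values of 5n + 15 for n = 7, 8, …, 11 are 50, 55, 60, 65, 70; reduced mod 8 these are 2, 7, 4, 1, 6.
None is 0, so 8 never divides 5n + 15 on this range.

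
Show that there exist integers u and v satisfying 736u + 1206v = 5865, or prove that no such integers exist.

Any value of 736u + 1206v is a multiple of gcd(736, 1206) = 2.
But 5865 is not a multiple of 2 (it leaves remainder 1).
So the equation is unsolvable over ℤ.

No, no such integers exist.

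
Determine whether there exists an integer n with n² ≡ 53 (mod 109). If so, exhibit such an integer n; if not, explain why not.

No such integer exists.

109 is prime, so by Euler's criterion 53 is a square mod 109 iff 53^((109−1)/2) = 53^54 ≡ 1 (mod 109).
Repeated squaring mod 109: 53^2 = 2809 ≡ 84; 53^4 ≡ 84² = 7056 ≡ 80; 53^8 ≡ 80² = 6400 ≡ 78; 53^16 ≡ 78² = 6084 ≡ 89; 53^32 ≡ 89² = 7921 ≡ 73.
Since 54 = 32 + 16 + 4 + 2, 53^54 ≡ 73 · 89 · 80 · 84; multiplying out mod 109: 73·89 = 6497 ≡ 66, then 66·80 = 5280 ≡ 48, then 48·84 = 4032 ≡ 108. Thus 53^54 ≡ 108 ≡ −1 (mod 109).
By Euler's criterion 53 is a quadratic non-residue mod 109: no n satisfies n² ≡ 53 (mod 109).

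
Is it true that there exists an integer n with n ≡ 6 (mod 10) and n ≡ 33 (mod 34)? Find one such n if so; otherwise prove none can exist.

Both moduli are multiples of 2 = gcd(10, 34), so any solution would satisfy n ≡ 6 and n ≡ 33 modulo 2 simultaneously.
However 6 ≡ 0 and 33 ≡ 1 (mod 2), and 0 ≠ 1.
So no integer satisfies both congruences.

No such integer exists.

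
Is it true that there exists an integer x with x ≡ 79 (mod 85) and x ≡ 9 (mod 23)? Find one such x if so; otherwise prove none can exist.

The moduli 85 and 23 are coprime, so by the Chinese Remainder Theorem a unique solution modulo 1955 exists.
Write x = 79 + 85t and require 79 + 85t ≡ 9 (mod 23), i.e. 85t ≡ 22 (mod 23).
85 ≡ 16 (mod 23), so this reads 16t ≡ 22 (mod 23). Note 16·13 = 208 ≡ 1 (mod 23) (as 208 − 1 = 9·23), so 16⁻¹ ≡ 13.
Multiplying by 13: t ≡ 13·22 = 286 ≡ 10 (mod 23).
With t = 10: x = 79 + 85·10 = 929.
Indeed 929 ≡ 79 (mod 85) and 929 ≡ 9 (mod 23).

x = 929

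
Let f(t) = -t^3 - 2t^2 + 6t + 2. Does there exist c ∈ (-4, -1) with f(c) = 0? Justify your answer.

f(-4) = 10 and f(-1) = -5, which have opposite signs.
Since f is a polynomial it is continuous on [-4, -1].
By the Intermediate Value Theorem f must vanish at some point of (-4, -1).

Yes, such a c exists.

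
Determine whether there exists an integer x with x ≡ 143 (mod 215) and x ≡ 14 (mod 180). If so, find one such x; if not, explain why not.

Both moduli are multiples of 5 = gcd(215, 180), so any solution would satisfy x ≡ 143 and x ≡ 14 modulo 5 simultaneously.
But 143 mod 5 = 3 while 14 mod 5 = 4, a contradiction.
So no integer satisfies both congruences.

There is no such integer.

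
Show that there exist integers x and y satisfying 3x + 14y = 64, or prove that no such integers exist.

Since gcd(3, 14) = 1, every integer is an integer combination of 3 and 14.
Run the Euclidean algorithm on 14 and 3: 14 = 4·3 + 2, 3 = 1·2 + 1, 2 = 2·1 + 0.
Working back up the chain: 1 = 3 − 1·2 = 3 − (14 − 4·3) = −14 + 5·3. So 3·5 + 14·(-1) = 1.
Times 64: 3·320 + 14·(-64) = 64, so (320, -64) solves it.
The general solution is x = 320 + 14k, y = -64 − 3k; taking k = -22 gives the smaller pair x = 12, y = 2.
Indeed 3·12 + 14·2 = 36 + 28 = 64.

x = 12, y = 2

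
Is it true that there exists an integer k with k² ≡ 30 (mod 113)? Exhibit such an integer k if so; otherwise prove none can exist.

Take k = 16. Then 16² = 256 = 2·113 + 30, so 16² ≡ 30 (mod 113).

k = 16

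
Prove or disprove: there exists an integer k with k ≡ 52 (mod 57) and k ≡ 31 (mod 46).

k = 1135

Since 57 and 46 share no common factor, CRT says the pair of congruences has a solution (unique mod 2622).
Any solution of the first congruence is k = 52 + 57t; substituting into the second, 57t ≡ 31 − 52 ≡ 25 (mod 46).
57 ≡ 11 (mod 46), so this reads 11t ≡ 25 (mod 46). Note 11·21 = 231 ≡ 1 (mod 46) (as 231 − 1 = 5·46), so 11⁻¹ ≡ 21.
Therefore t ≡ 21·25 = 525 ≡ 19 (mod 46).
Taking t = 19 gives k = 52 + 57·19 = 1135.
Check: 1135 mod 57 = 52, 1135 mod 46 = 31. ✓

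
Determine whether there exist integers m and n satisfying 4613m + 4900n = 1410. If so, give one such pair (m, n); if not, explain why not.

Any value of 4613m + 4900n is a multiple of gcd(4613, 4900) = 7.
However 1410 leaves remainder 3 on division by 7.
So the equation is unsolvable over ℤ.

No such integers exist.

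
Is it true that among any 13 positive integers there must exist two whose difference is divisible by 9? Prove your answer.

Yes.

There are exactly 9 possible remainders on division by 9.
Placing 13 integers into 9 classes, some class receives at least two — say a and b.
Equal remainders mean a − b ≡ 0 (mod 9), so 9 divides their difference.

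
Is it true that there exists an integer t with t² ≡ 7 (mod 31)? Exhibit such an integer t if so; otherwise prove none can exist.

Take t = 10. Then 10² = 100 = 3·31 + 7, so 10² ≡ 7 (mod 31).

t = 10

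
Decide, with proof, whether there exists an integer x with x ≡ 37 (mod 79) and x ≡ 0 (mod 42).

x = 3276

The moduli 79 and 42 are coprime, so by the Chinese Remainder Theorem a unique solution modulo 3318 exists.
Any solution of the first congruence is x = 37 + 79t; substituting into the second, 79t ≡ 0 − 37 ≡ 5 (mod 42).
79 ≡ 37 (mod 42), so this reads 37t ≡ 5 (mod 42). To invert 37 modulo 42: 42 = 1·37 + 5, 37 = 7·5 + 2, 5 = 2·2 + 1, 2 = 2·1 + 0, and unwinding, 1 = 5 − 2·2 = 5 − 2·(37 − 7·5) = −2·37 + 15·5 = −2·37 + 15·(42 − 1·37) = 15·42 − 17·37. Thus 37⁻¹ ≡ -17 ≡ 25 (mod 42).
Multiplying by 25: t ≡ 25·5 = 125 ≡ 41 (mod 42).
Taking t = 41 gives x = 37 + 79·41 = 3276.
Verify: 3276 = 41·79 + 37 and 3276 = 78·42 + 0. ✓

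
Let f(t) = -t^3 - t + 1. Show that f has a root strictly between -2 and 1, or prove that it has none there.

Yes, f has a root in the interval.

f(-2) = 11 and f(1) = -1, which have opposite signs.
As a polynomial, f is continuous on every closed interval.
By the Intermediate Value Theorem f must vanish at some point of (-2, 1).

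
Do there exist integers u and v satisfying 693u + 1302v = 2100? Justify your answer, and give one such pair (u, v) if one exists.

Since gcd(693, 1302) = 21 and 2100 = 21·100, Bézout's identity guarantees a solution.
Dividing through by 21 reduces the equation to 33u + 62v = 100.
Run the Euclidean algorithm on 62 and 33: 62 = 1·33 + 29, 33 = 1·29 + 4, 29 = 7·4 + 1, 4 = 4·1 + 0.
Unwinding: 1 = 29 − 7·4 = 29 − 7·(33 − 1·29) = −7·33 + 8·29 = −7·33 + 8·(62 − 1·33) = 8·62 − 15·33, i.e. 33·(-15) + 62·8 = 1.
Scaling by 100 gives the particular solution (u, v) = (-1500, 800).
Shifting by a multiple of (62, −33) keeps it a solution: u = -1500 + 25·62 = 50, v = 800 − 25·33 = -25.
Check: 693·50 + 1302·(-25) = 34650 − 32550 = 2100. ✓

u = 50, v = -25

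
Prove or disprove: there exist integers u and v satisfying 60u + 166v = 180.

gcd(60, 166) = 2, and 2 divides 180, so integer solutions exist.
Dividing through by 2 reduces the equation to 30u + 83v = 90.
Run the Euclidean algorithm on 83 and 30: 83 = 2·30 + 23, 30 = 1·23 + 7, 23 = 3·7 + 2, 7 = 3·2 + 1, 2 = 2·1 + 0.
Back-substituting, 1 = 7 − 3·2 = 7 − 3·(23 − 3·7) = −3·23 + 10·7 = −3·23 + 10·(30 − 1·23) = 10·30 − 13·23 = 10·30 − 13·(83 − 2·30) = −13·83 + 36·30; that is, 30·36 + 83·(-13) = 1.
Scaling by 90 gives the particular solution (u, v) = (3240, -1170).
Subtracting 39·83 from u and adding 39·30 to v gives the tidier solution (3, 0).
Check: 60·3 + 166·0 = 180 + 0 = 180. ✓

u = 3, v = 0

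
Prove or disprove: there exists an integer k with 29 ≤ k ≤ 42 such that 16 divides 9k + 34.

Try k = 30: 9·30 + 34 = 304 = 19·16, which is divisible by 16.

k = 30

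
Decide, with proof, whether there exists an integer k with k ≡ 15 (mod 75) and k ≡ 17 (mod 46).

k = 615

gcd(75, 46) = 1, so the Chinese Remainder Theorem guarantees exactly one residue class mod 3450 satisfying both.
Write k = 15 + 75t and require 15 + 75t ≡ 17 (mod 46), i.e. 75t ≡ 2 (mod 46).
75 ≡ 29 (mod 46), so this reads 29t ≡ 2 (mod 46). Invert 29 mod 46 by the Euclidean algorithm: 46 = 1·29 + 17, 29 = 1·17 + 12, 17 = 1·12 + 5, 12 = 2·5 + 2, 5 = 2·2 + 1, 2 = 2·1 + 0; back-substituting, 1 = 5 − 2·2 = 5 − 2·(12 − 2·5) = −2·12 + 5·5 = −2·12 + 5·(17 − 1·12) = 5·17 − 7·12 = 5·17 − 7·(29 − 1·17) = −7·29 + 12·17 = −7·29 + 12·(46 − 1·29) = 12·46 − 19·29. Hence 29·(-19) ≡ 1, so 29⁻¹ ≡ -19 ≡ 27 (mod 46).
Multiplying by 27: t ≡ 27·2 = 54 ≡ 8 (mod 46).
Taking t = 8 gives k = 15 + 75·8 = 615.
Verify: 615 = 8·75 + 15 and 615 = 13·46 + 17. ✓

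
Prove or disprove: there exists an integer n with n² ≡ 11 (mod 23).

No such integer exists.

Apply Euler's criterion with the prime 23: 11 is a quadratic residue iff 11^11 ≡ 1 (mod 23), and a non-residue iff it is ≡ −1.
Squaring successively (mod 23): 11^2 = 121 ≡ 6; 11^4 ≡ 6² = 36 ≡ 13; 11^8 ≡ 13² = 169 ≡ 8.
Since 11 = 8 + 2 + 1, 11^11 ≡ 8 · 6 · 11; multiplying out mod 23: 8·6 = 48 ≡ 2, then 2·11 = 22 ≡ 22. Thus 11^11 ≡ 22 ≡ −1 (mod 23).
By Euler's criterion 11 is a quadratic non-residue mod 23: no n satisfies n² ≡ 11 (mod 23).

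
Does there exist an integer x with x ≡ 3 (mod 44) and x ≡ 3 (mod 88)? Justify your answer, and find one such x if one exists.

x = 3

The moduli are not coprime: gcd(44, 88) = 44. Compatibility requires 44 ∣ (3 − 3) = 0, which holds, so solutions exist.
The smallest candidate x = 3 works directly: 3 ≡ 3 (mod 88).
Verify: 3 = 0·44 + 3 and 3 = 0·88 + 3. ✓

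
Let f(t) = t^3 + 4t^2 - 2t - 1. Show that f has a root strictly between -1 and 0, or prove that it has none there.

f(-1) = 4 and f(0) = -1, which have opposite signs.
f is continuous everywhere (it is a polynomial), in particular on [-1, 0].
By the Intermediate Value Theorem f must vanish at some point of (-1, 0).

Such a root exists.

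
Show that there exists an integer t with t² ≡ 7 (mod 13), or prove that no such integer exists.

Computing t² mod 13 for t = 0, 1, …, 6 (enough, by the symmetry t ↦ 13 − t) gives 0, 1, 4, 9, 3, 12, 10.
So the quadratic residues mod 13 are {0, 1, 3, 4, 9, 10, 12}, and 7 is not among them.
Therefore t² ≡ 7 (mod 13) has no solution.

No, no such integer exists.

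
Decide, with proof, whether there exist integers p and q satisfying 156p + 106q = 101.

No such integers exist.

Any value of 156p + 106q is a multiple of gcd(156, 106) = 2.
However 101 leaves remainder 1 on division by 2.
Therefore 156p + 106q = 101 has no solution in integers.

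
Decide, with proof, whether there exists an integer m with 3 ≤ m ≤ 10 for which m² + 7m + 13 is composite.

At m = 10: 10² + 7·10 + 13 = 183 = 3·61, which is composite.

m = 10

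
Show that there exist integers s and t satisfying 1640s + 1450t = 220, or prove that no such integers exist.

gcd(1640, 1450) = 10, and 10 divides 220, so integer solutions exist.
Dividing through by 10 reduces the equation to 164s + 145t = 22.
Run the Euclidean algorithm on 164 and 145: 164 = 1·145 + 19, 145 = 7·19 + 12, 19 = 1·12 + 7, 12 = 1·7 + 5, 7 = 1·5 + 2, 5 = 2·2 + 1, 2 = 2·1 + 0.
Back-substituting, 1 = 5 − 2·2 = 5 − 2·(7 − 1·5) = −2·7 + 3·5 = −2·7 + 3·(12 − 1·7) = 3·12 − 5·7 = 3·12 − 5·(19 − 1·12) = −5·19 + 8·12 = −5·19 + 8·(145 − 7·19) = 8·145 − 61·19 = 8·145 − 61·(164 − 1·145) = −61·164 + 69·145; that is, 164·(-61) + 145·69 = 1.
Times 22: 164·(-1342) + 145·1518 = 22, so (-1342, 1518) solves it.
Shifting by a multiple of (145, −164) keeps it a solution: s = -1342 + 10·145 = 108, t = 1518 − 10·164 = -122.
Check: 1640·108 + 1450·(-122) = 177120 − 176900 = 220. ✓

s = 108, t = -122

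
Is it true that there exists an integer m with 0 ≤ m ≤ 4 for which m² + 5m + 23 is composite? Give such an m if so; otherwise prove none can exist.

There is no such integer m in that range.

The values for m = 0, 1, …, 4 are 23, 29, 37, 47, 59, and each of these is prime.
So no value in the range makes the expression composite.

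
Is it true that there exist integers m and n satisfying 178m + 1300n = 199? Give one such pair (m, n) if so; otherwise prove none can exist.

gcd(178, 1300) = 2, so every integer of the form 178m + 1300n is a multiple of 2.
However 199 leaves remainder 1 on division by 2.
Therefore 178m + 1300n = 199 has no solution in integers.

There are no such integers.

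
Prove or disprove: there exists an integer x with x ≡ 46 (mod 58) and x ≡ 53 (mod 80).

No, no such integer exists.

Reduce both congruences modulo 2, which divides 58 and 80: they say x ≡ 46 (mod 2) and x ≡ 53 (mod 2).
However 46 ≡ 0 and 53 ≡ 1 (mod 2), and 0 ≠ 1.
Hence the system has no solution.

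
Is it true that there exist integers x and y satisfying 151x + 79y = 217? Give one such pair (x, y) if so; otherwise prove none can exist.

x = 48, y = -89

Since gcd(151, 79) = 1, every integer is an integer combination of 151 and 79.
Run the Euclidean algorithm on 151 and 79: 151 = 1·79 + 72, 79 = 1·72 + 7, 72 = 10·7 + 2, 7 = 3·2 + 1, 2 = 2·1 + 0.
Back-substituting, 1 = 7 − 3·2 = 7 − 3·(72 − 10·7) = −3·72 + 31·7 = −3·72 + 31·(79 − 1·72) = 31·79 − 34·72 = 31·79 − 34·(151 − 1·79) = −34·151 + 65·79; that is, 151·(-34) + 79·65 = 1.
Scaling by 217 gives the particular solution (x, y) = (-7378, 14105).
Shifting by a multiple of (79, −151) keeps it a solution: x = -7378 + 94·79 = 48, y = 14105 − 94·151 = -89.
Check: 151·48 + 79·(-89) = 7248 − 7031 = 217. ✓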